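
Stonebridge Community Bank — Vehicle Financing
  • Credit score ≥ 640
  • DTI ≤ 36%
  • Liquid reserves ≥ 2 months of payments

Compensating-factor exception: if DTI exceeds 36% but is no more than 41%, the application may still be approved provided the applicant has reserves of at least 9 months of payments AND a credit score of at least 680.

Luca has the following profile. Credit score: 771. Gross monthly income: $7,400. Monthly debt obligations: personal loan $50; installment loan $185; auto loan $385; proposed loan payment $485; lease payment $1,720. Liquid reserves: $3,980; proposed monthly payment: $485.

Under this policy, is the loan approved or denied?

Credit score 771 ≥ 640 (meets base)
Total debts = (50 + 185 + 385 + 485 + 1,720) = 2,825. DTI: 2,825 ÷ 7,400 = 38.2%, over the 36% base limit.
Liquid reserves cover 3,980/485 = 8.2 months — ≥ 2 required
38.2% falls in the override range (36%–41%), so the compensating-factor test applies.
Override check — reserves: 8.2 mo (short of 9); score: 771 (ok).
Override conditions not both satisfied; exception does not apply.

Denied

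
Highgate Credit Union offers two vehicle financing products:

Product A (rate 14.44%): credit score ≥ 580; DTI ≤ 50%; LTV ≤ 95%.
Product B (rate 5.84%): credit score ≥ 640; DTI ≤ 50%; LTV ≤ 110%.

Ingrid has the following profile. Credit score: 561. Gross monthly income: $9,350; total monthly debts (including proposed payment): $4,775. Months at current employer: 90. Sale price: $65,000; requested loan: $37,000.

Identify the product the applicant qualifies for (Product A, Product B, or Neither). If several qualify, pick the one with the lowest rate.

DTI = 4,775/9,350 = 51.1%.
LTV = 37,000/65,000 = 56.9%.
Product A: score 561 < 580; DTI 51.1% > 50%; LTV 56.9% ≤ 95% → does not qualify.
Product B: score 561 < 640; DTI 51.1% > 50%; LTV 56.9% ≤ 110% → does not qualify.

Neither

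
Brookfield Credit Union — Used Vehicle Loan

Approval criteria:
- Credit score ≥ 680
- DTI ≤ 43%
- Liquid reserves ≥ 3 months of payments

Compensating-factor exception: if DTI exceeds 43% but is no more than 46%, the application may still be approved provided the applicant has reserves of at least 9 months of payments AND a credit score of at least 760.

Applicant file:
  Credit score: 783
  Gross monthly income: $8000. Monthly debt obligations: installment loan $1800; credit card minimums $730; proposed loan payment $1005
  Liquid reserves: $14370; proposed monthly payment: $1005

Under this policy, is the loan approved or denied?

Approved

Credit score 783 ≥ 680 (meets base)
Total debts = (1,800 + 730 + 1,005) = 3,535. DTI: 3,535 ÷ 8,000 = 44.2%, over the 43% base limit.
Reserves = 14,370/1,005 = 14.3 months ≥ 3
DTI 44.2% is within the 43%–46% exception band; checking compensating factors.
Override check — reserves: 14.3 mo (ok); score: 783 (ok).
Both override conditions satisfied; DTI exception granted.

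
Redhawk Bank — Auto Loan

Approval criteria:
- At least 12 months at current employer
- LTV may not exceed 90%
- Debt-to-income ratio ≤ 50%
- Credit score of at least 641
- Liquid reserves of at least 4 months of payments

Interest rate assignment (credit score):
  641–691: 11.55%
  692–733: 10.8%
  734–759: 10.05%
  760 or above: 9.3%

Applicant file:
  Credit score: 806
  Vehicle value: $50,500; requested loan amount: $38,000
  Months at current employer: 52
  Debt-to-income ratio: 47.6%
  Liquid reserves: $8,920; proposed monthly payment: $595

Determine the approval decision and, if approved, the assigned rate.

Approved at 9.3%

Credit score 806 ≥ 641 (meets minimum)
Debt-to-income 47.6% vs 50% cap — pass
LTV = 38,000/50,500 = 75.2% ≤ 90%
Employment 52 ≥ 12 months
Reserves: 8,920 ÷ 595 = 15.0 months (meets 4-month minimum)
All requirements met. Score 806 falls in the 760 or above tier → 9.3%.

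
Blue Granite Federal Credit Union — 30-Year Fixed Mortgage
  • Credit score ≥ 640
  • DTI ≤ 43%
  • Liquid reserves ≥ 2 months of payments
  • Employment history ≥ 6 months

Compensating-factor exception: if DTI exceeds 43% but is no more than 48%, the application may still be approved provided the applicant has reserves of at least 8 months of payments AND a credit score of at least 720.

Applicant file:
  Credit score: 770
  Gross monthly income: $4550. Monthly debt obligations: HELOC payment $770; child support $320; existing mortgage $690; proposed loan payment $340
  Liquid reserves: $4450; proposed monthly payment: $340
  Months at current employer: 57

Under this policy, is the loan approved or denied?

Credit score 770 ≥ 640 (meets base)
Total debts = (770 + 320 + 690 + 340) = 2,120. DTI = 2,120/4,550 = 46.6% > 43% — standard DTI limit exceeded.
Reserves: 4,450 ÷ 340 = 13.1 months (meets 2-month minimum)
Employment 57 ≥ 6 months
DTI 46.6% is within the 43%–48% exception band; checking compensating factors.
Reserves 13.1 ≥ 8 months; credit score 770 ≥ 720.
Both compensating conditions met → exception applies.

Approved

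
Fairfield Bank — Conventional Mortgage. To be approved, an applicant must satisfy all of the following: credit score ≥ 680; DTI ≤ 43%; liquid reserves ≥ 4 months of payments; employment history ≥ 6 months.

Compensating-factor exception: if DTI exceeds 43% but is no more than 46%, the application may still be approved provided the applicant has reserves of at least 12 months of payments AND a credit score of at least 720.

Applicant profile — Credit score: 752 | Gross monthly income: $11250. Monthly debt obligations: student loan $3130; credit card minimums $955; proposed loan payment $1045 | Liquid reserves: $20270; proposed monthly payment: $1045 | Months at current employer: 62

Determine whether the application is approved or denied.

Credit score 752 ≥ 680 (meets base)
Total debts = (3,130 + 955 + 1,045) = 5,130. DTI: 5,130 ÷ 11,250 = 45.6%, over the 43% base limit.
Liquid reserves cover 20,270/1,045 = 19.4 months — ≥ 4 required
Employment 62 ≥ 6 months
DTI 45.6% is within the 43%–46% exception band; checking compensating factors.
Reserves 19.4 ≥ 12 months; credit score 752 ≥ 720.
Both compensating conditions met → exception applies.

Approved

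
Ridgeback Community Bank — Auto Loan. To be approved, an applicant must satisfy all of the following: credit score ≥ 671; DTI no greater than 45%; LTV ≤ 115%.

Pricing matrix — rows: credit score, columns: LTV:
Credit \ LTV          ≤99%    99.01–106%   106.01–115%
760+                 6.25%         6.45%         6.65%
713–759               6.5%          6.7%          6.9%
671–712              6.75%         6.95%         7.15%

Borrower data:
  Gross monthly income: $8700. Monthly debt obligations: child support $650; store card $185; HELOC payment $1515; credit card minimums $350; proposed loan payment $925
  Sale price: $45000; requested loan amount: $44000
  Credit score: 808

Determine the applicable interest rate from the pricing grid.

Credit score 808 ≥ 671; Total monthly debts = (650 + 185 + 1,515 + 350 + 925) = 3,625. DTI = 3,625/8,700 = 41.7% ≤ 45%
LTV: 44,000 ÷ 45,000 = 97.8%, within 115% cap
Credit 808 → row 760+; LTV 97.8% → column ≤99%. Grid cell → 6.25%.

6.25%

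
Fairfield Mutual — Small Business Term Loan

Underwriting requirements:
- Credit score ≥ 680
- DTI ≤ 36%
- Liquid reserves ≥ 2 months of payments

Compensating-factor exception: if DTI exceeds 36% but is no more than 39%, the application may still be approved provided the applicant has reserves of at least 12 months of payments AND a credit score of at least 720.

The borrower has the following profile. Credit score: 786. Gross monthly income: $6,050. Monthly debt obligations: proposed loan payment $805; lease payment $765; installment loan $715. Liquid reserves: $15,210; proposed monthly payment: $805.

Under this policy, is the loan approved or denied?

Approved

Credit score 786 ≥ 680 (meets base)
Total debts = (805 + 765 + 715) = 2,285. DTI = 2,285/6,050 = 37.8% > 36% — standard DTI limit exceeded.
Reserves = 15,210/805 = 18.9 months ≥ 2
37.8% falls in the override range (36%–39%), so the compensating-factor test applies.
Override check — reserves: 18.9 mo (ok); score: 786 (ok).
Both override conditions satisfied; DTI exception granted.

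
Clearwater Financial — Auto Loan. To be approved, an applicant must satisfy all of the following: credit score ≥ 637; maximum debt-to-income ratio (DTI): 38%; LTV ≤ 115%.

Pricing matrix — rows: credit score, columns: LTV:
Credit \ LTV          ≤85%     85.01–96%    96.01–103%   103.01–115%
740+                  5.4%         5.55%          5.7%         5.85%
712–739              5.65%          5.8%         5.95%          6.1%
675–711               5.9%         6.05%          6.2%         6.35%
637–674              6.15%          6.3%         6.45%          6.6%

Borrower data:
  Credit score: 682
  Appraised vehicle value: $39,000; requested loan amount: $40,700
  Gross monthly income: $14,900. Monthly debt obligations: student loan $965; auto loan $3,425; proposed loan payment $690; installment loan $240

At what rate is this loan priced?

6.35%

Credit score 682 ≥ 637; Total monthly debts = (965 + 3,425 + 690 + 240) = 5,320. DTI: 5,320 ÷ 14,900 = 35.7%, within the 38% cap
Loan-to-value = 40,700/39,000 = 104.4% — pass (115% max)
Credit 682 → row 675–711; LTV 104.4% → column 103.01–115%. Grid cell → 6.35%.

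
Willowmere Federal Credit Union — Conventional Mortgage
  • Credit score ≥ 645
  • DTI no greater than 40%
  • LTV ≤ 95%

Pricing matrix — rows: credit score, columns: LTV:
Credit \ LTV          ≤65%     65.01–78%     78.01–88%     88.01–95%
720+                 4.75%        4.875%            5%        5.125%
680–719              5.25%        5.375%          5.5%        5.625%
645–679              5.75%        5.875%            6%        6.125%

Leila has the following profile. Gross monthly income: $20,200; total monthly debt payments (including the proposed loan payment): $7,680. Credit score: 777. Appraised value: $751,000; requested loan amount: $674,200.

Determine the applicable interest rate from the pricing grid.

Credit score 777 ≥ 645; DTI: 7,680 ÷ 20,200 = 38%, within the 40% cap
Loan-to-value = 674,200/751,000 = 89.8% — pass (95% max)
Credit 777 → row 720+; LTV 89.8% → column 88.01–95%. Grid cell → 5.125%.

5.125%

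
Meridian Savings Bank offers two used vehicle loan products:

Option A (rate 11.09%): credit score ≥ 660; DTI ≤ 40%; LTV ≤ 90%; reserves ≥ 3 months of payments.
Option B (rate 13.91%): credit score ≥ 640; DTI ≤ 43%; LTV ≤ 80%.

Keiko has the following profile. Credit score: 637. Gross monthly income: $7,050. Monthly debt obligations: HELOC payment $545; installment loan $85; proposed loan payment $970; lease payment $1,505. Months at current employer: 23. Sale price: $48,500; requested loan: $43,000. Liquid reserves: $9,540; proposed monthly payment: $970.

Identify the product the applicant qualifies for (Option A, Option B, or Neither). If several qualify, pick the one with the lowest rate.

Total debts = (545 + 85 + 970 + 1,505) = 3,105; DTI = 3,105/7,050 = 44%.
LTV = 43,000/48,500 = 88.7%.
Reserves = 9,540/970 = 9.8 months.
Option A: score 637 < 660; DTI 44% > 40%; LTV 88.7% ≤ 90%; reserves 9.8 ≥ 3 mo → does not qualify.
Option B: score 637 < 640; DTI 44% > 43%; LTV 88.7% > 80% → does not qualify.

Neither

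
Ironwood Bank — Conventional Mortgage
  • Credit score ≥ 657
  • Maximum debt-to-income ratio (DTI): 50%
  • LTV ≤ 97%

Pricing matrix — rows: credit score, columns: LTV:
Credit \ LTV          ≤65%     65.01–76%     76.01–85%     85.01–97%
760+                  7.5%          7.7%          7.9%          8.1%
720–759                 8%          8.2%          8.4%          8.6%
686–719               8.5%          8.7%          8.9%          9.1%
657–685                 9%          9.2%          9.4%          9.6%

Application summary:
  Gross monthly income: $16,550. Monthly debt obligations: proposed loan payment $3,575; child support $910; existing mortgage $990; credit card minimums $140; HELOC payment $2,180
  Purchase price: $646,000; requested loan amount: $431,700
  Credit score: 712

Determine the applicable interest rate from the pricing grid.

8.7%

Credit score 712 ≥ 657; Total monthly debts = (3,575 + 910 + 990 + 140 + 2,180) = 7,795. DTI: 7,795 ÷ 16,550 = 47.1%, within the 50% cap
Loan-to-value = 431,700/646,000 = 66.8% — pass (97% max)
Row: 712 falls in 686–719. Column: 66.8% falls in 65.01–76%. Rate = 8.7%.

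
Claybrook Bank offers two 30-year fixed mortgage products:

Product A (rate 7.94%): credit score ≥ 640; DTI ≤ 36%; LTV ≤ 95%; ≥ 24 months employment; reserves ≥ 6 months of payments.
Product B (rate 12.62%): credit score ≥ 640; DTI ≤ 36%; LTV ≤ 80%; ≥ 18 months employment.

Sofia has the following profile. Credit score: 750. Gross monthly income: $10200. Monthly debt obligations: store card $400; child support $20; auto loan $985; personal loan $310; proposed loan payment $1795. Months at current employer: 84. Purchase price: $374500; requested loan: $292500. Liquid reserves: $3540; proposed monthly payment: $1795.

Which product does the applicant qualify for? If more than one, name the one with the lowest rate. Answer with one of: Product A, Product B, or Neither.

Total debts = (400 + 20 + 985 + 310 + 1,795) = 3,510; DTI = 3,510/10,200 = 34.4%.
LTV = 292,500/374,500 = 78.1%.
Reserves = 3,540/1,795 = 2.0 months.
Product A: score 750 ≥ 640; DTI 34.4% ≤ 36%; LTV 78.1% ≤ 95%; employment 84 ≥ 24 mo; reserves 2.0 < 6 mo → does not qualify.
Product B: score 750 ≥ 640; DTI 34.4% ≤ 36%; LTV 78.1% ≤ 80%; employment 84 ≥ 18 mo → qualifies.

Product B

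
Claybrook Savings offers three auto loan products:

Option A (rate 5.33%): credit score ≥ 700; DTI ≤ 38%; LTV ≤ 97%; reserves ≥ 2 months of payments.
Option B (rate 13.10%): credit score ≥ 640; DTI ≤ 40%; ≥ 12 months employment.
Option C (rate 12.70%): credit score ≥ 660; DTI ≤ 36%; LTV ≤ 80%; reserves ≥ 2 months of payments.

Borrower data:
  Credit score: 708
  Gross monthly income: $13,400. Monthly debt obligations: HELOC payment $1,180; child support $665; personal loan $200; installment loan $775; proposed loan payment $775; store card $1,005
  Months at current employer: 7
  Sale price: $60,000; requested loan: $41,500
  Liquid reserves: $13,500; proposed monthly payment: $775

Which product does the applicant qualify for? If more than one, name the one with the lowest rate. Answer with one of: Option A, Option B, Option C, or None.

Option A

Total debts = (1,180 + 665 + 200 + 775 + 775 + 1,005) = 4,600; DTI = 4,600/13,400 = 34.3%.
LTV = 41,500/60,000 = 69.2%.
Reserves = 13,500/775 = 17.4 months.
Option A: score 708 ≥ 700; DTI 34.3% ≤ 38%; LTV 69.2% ≤ 97%; reserves 17.4 ≥ 2 mo → qualifies.
Option B: score 708 ≥ 640; DTI 34.3% ≤ 40%; employment 7 < 12 mo → does not qualify.
Option C: score 708 ≥ 660; DTI 34.3% ≤ 36%; LTV 69.2% ≤ 80%; reserves 17.4 ≥ 2 mo → qualifies.
Qualifying: Option A, Option C. Lowest rate is 5.33% → Option A.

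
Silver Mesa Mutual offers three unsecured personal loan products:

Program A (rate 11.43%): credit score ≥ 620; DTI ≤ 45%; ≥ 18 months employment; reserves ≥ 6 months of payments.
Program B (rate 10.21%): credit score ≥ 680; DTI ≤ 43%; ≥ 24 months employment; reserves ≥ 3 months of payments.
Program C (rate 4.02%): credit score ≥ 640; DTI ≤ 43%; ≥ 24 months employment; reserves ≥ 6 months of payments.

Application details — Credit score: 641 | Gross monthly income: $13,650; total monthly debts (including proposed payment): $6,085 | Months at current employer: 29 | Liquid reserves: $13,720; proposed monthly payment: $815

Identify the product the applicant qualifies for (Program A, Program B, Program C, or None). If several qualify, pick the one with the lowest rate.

DTI = 6,085/13,650 = 44.6%.
Reserves = 13,720/815 = 16.8 months.
Program A: score 641 ≥ 620; DTI 44.6% ≤ 45%; employment 29 ≥ 18 mo; reserves 16.8 ≥ 6 mo → qualifies.
Program B: score 641 < 680; DTI 44.6% > 43%; employment 29 ≥ 24 mo; reserves 16.8 ≥ 3 mo → does not qualify.
Program C: score 641 ≥ 640; DTI 44.6% > 43%; employment 29 ≥ 24 mo; reserves 16.8 ≥ 6 mo → does not qualify.

Program A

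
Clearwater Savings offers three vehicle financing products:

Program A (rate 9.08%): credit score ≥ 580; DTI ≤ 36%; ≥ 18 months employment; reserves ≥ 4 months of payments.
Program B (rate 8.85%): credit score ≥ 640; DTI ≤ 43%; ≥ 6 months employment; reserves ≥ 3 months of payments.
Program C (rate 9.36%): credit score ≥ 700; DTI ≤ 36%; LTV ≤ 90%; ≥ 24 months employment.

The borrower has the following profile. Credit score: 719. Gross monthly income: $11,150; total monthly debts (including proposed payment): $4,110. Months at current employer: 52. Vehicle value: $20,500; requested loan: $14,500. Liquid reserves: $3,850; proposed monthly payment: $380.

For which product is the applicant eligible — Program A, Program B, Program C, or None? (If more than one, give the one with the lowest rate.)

DTI = 4,110/11,150 = 36.9%.
LTV = 14,500/20,500 = 70.7%.
Reserves = 3,850/380 = 10.1 months.
Program A: score 719 ≥ 580; DTI 36.9% > 36%; employment 52 ≥ 18 mo; reserves 10.1 ≥ 4 mo → does not qualify.
Program B: score 719 ≥ 640; DTI 36.9% ≤ 43%; employment 52 ≥ 6 mo; reserves 10.1 ≥ 3 mo → qualifies.
Program C: score 719 ≥ 700; DTI 36.9% > 36%; LTV 70.7% ≤ 90%; employment 52 ≥ 24 mo → does not qualify.

Program B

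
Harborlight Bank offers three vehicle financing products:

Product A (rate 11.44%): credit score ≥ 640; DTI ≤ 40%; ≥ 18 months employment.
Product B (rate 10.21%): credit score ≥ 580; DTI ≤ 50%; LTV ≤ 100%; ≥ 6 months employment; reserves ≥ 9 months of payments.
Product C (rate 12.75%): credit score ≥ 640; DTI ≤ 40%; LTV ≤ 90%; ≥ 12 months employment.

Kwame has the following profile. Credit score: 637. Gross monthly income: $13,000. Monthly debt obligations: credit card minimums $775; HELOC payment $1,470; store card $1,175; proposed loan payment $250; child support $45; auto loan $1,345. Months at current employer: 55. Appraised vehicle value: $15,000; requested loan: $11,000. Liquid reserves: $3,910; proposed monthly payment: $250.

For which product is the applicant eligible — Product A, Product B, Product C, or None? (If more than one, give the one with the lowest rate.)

Product B

Total debts = (775 + 1,470 + 1,175 + 250 + 45 + 1,345) = 5,060; DTI = 5,060/13,000 = 38.9%.
LTV = 11,000/15,000 = 73.3%.
Reserves = 3,910/250 = 15.6 months.
Product A: score 637 < 640; DTI 38.9% ≤ 40%; employment 55 ≥ 18 mo → does not qualify.
Product B: score 637 ≥ 580; DTI 38.9% ≤ 50%; LTV 73.3% ≤ 100%; employment 55 ≥ 6 mo; reserves 15.6 ≥ 9 mo → qualifies.
Product C: score 637 < 640; DTI 38.9% ≤ 40%; LTV 73.3% ≤ 90%; employment 55 ≥ 12 mo → does not qualify.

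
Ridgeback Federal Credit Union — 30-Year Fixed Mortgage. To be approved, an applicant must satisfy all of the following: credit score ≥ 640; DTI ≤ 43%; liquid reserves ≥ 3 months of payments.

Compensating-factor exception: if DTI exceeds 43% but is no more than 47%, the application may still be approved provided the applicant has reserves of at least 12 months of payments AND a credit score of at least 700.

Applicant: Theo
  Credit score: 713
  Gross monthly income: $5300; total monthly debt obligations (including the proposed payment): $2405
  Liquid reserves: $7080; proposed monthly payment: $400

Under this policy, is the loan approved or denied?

Credit score 713 ≥ 640 (meets base)
DTI: 2,405 ÷ 5,300 = 45.4%, over the 43% base limit.
Reserves = 7,080/400 = 17.7 months ≥ 3
45.4% falls in the override range (43%–47%), so the compensating-factor test applies.
Reserves 17.7 ≥ 12 months; credit score 713 ≥ 700.
Both override conditions satisfied; DTI exception granted.

Approved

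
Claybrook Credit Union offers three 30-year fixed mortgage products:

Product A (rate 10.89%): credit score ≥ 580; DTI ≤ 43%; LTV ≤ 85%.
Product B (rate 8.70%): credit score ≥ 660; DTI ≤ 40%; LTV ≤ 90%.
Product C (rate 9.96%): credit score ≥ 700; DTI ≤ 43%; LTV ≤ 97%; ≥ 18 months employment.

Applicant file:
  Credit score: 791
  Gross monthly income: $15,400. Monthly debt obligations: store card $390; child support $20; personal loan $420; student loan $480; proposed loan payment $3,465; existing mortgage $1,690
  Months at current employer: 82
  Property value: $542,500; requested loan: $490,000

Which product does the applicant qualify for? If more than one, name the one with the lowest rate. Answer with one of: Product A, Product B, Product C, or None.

Total debts = (390 + 20 + 420 + 480 + 3,465 + 1,690) = 6,465; DTI = 6,465/15,400 = 42%.
LTV = 490,000/542,500 = 90.3%.
Product A: score 791 ≥ 580; DTI 42% ≤ 43%; LTV 90.3% > 85% → does not qualify.
Product B: score 791 ≥ 660; DTI 42% > 40%; LTV 90.3% > 90% → does not qualify.
Product C: score 791 ≥ 700; DTI 42% ≤ 43%; LTV 90.3% ≤ 97%; employment 82 ≥ 18 mo → qualifies.

Product C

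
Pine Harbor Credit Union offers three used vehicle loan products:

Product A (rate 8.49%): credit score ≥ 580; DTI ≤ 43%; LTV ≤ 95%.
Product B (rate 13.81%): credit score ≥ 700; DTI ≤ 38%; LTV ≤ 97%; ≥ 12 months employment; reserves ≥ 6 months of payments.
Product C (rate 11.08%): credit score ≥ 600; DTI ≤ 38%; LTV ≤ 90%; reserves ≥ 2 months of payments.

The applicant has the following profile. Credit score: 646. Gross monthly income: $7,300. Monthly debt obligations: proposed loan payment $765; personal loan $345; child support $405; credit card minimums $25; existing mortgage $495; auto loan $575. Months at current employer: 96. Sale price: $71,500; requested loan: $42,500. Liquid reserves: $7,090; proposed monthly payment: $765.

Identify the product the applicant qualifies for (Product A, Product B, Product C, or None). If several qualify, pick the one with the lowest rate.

Product A

Total debts = (765 + 345 + 405 + 25 + 495 + 575) = 2,610; DTI = 2,610/7,300 = 35.8%.
LTV = 42,500/71,500 = 59.4%.
Reserves = 7,090/765 = 9.3 months.
Product A: score 646 ≥ 580; DTI 35.8% ≤ 43%; LTV 59.4% ≤ 95% → qualifies.
Product B: score 646 < 700; DTI 35.8% ≤ 38%; LTV 59.4% ≤ 97%; employment 96 ≥ 12 mo; reserves 9.3 ≥ 6 mo → does not qualify.
Product C: score 646 ≥ 600; DTI 35.8% ≤ 38%; LTV 59.4% ≤ 90%; reserves 9.3 ≥ 2 mo → qualifies.
Qualifying: Product A, Product C. Lowest rate is 8.49% → Product A.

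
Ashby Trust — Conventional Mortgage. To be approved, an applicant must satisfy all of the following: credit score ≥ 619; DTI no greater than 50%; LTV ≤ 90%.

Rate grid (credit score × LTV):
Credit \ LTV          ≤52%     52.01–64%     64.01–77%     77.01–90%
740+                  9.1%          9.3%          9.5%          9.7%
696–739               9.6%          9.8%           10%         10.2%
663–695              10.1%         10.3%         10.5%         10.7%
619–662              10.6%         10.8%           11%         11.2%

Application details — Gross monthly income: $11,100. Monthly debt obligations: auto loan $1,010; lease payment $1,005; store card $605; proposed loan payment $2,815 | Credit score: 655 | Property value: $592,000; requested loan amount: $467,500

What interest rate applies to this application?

11.2%

Credit score 655 ≥ 619; Total monthly debts = (1,010 + 1,005 + 605 + 2,815) = 5,435. DTI: 5,435 ÷ 11,100 = 49%, within the 50% cap
LTV: 467,500 ÷ 592,000 = 79%, within 90% cap
Credit 655 → row 619–662; LTV 79% → column 77.01–90%. Grid cell → 11.2%.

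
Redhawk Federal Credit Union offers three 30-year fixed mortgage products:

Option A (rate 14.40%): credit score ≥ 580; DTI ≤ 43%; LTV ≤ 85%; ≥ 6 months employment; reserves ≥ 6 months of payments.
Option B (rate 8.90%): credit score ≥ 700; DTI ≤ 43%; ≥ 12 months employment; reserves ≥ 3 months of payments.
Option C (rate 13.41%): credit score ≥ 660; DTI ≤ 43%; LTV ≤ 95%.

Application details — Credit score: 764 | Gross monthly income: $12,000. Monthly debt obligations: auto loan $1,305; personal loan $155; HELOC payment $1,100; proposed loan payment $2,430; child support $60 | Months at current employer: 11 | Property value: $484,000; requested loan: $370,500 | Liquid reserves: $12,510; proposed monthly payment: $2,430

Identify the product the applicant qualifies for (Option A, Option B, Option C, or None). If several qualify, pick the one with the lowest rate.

Total debts = (1,305 + 155 + 1,100 + 2,430 + 60) = 5,050; DTI = 5,050/12,000 = 42.1%.
LTV = 370,500/484,000 = 76.5%.
Reserves = 12,510/2,430 = 5.1 months.
Option A: score 764 ≥ 580; DTI 42.1% ≤ 43%; LTV 76.5% ≤ 85%; employment 11 ≥ 6 mo; reserves 5.1 < 6 mo → does not qualify.
Option B: score 764 ≥ 700; DTI 42.1% ≤ 43%; employment 11 < 12 mo; reserves 5.1 ≥ 3 mo → does not qualify.
Option C: score 764 ≥ 660; DTI 42.1% ≤ 43%; LTV 76.5% ≤ 95% → qualifies.

Option C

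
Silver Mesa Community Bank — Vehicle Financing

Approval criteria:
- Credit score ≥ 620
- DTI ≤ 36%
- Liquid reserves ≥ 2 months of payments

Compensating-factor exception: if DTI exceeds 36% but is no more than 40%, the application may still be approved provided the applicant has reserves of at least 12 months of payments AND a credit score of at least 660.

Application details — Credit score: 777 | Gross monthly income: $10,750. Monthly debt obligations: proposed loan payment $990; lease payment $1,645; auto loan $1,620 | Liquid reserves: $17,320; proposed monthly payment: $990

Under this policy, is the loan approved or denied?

Approved

Credit score 777 ≥ 620 (meets base)
Total debts = (990 + 1,645 + 1,620) = 4,255. DTI: 4,255 ÷ 10,750 = 39.6%, over the 36% base limit.
Liquid reserves cover 17,320/990 = 17.5 months — ≥ 2 required
39.6% falls in the override range (36%–40%), so the compensating-factor test applies.
Override check — reserves: 17.5 mo (ok); score: 777 (ok).
Both compensating conditions met → exception applies.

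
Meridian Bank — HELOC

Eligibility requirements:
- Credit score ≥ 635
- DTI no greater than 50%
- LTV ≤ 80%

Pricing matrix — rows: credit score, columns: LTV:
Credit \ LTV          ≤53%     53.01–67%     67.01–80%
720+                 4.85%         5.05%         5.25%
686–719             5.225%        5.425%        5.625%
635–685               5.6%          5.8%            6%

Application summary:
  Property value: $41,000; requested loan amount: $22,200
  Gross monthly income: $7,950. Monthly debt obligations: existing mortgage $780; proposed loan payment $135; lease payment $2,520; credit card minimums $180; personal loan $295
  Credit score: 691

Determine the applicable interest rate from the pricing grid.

5.425%

Credit score 691 ≥ 635; Total monthly debts = (780 + 135 + 2,520 + 180 + 295) = 3,910. DTI: 3,910 ÷ 7,950 = 49.2%, within the 50% cap
LTV = 22,200/41,000 = 54.1% ≤ 80%
Row: 691 falls in 686–719. Column: 54.1% falls in 53.01–67%. Rate = 5.425%.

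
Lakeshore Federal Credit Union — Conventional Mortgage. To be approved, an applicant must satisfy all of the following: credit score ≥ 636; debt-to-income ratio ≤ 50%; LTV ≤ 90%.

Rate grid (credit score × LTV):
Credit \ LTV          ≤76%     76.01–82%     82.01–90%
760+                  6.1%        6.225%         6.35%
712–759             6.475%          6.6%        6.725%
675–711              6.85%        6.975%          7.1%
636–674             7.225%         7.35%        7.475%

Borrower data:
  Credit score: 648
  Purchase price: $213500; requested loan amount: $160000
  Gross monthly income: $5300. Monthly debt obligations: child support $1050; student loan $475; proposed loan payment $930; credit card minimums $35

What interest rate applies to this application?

Credit score 648 ≥ 636; Total monthly debts = (1,050 + 475 + 930 + 35) = 2,490. DTI: 2,490 ÷ 5,300 = 47%, within the 50% cap
LTV: 160,000 ÷ 213,500 = 74.9%, within 90% cap
Row: 648 falls in 636–674. Column: 74.9% falls in ≤76%. Rate = 7.225%.

7.225%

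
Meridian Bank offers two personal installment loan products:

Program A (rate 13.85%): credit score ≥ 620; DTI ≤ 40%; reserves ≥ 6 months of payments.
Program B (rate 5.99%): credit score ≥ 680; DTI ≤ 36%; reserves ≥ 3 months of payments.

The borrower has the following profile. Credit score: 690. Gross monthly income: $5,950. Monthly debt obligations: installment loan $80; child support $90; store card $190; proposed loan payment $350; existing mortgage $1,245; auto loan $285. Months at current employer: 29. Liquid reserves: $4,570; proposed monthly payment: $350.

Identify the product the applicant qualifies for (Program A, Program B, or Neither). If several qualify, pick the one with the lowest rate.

Program A

Total debts = (80 + 90 + 190 + 350 + 1,245 + 285) = 2,240; DTI = 2,240/5,950 = 37.6%.
Reserves = 4,570/350 = 13.1 months.
Program A: score 690 ≥ 620; DTI 37.6% ≤ 40%; reserves 13.1 ≥ 6 mo → qualifies.
Program B: score 690 ≥ 680; DTI 37.6% > 36%; reserves 13.1 ≥ 3 mo → does not qualify.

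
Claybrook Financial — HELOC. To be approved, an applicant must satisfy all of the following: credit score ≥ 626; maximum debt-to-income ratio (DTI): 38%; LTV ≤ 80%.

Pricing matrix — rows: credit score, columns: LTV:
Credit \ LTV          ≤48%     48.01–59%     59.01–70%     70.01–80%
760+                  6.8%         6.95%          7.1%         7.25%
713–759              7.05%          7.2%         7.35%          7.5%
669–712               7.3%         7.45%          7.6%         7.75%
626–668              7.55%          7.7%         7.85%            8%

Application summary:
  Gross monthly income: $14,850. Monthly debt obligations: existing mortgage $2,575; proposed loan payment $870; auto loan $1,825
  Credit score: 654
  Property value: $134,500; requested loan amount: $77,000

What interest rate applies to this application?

7.7%

Credit score 654 ≥ 626; Total monthly debts = (2,575 + 870 + 1,825) = 5,270. Debt-to-income = 5,270/14,850 = 35.5% — meets 38% limit
LTV: 77,000 ÷ 134,500 = 57.2%, within 80% cap
Score 654 is in the 626–668 band; LTV 57.2% is in the 48.01–59% band → 7.7%.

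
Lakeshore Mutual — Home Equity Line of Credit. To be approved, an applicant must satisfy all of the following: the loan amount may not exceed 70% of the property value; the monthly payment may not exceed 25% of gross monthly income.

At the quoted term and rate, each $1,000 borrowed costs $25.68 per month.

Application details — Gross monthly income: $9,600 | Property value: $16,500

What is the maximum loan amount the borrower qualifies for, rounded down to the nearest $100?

$11,500

Payment cap: 25% × $9,600 = $2,400/month.
At $25.68 per $1,000, that supports 2,400/25.68 × 1,000 ≈ $93,457 → $93,400.
LTV cap: 70% × $16,500 = $11,550 → $11,500.
Binding constraint: loan-to-value.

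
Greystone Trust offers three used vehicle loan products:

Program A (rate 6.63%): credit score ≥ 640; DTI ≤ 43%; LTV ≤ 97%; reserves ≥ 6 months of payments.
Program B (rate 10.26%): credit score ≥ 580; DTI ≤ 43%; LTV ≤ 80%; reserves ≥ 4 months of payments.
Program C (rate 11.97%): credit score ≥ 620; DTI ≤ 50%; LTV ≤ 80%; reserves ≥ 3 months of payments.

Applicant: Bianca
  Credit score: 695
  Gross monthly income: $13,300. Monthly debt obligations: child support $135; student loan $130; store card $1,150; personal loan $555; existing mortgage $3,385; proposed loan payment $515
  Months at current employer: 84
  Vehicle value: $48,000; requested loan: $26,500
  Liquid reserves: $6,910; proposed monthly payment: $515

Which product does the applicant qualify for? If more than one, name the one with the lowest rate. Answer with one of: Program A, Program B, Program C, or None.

Program C

Total debts = (135 + 130 + 1,150 + 555 + 3,385 + 515) = 5,870; DTI = 5,870/13,300 = 44.1%.
LTV = 26,500/48,000 = 55.2%.
Reserves = 6,910/515 = 13.4 months.
Program A: score 695 ≥ 640; DTI 44.1% > 43%; LTV 55.2% ≤ 97%; reserves 13.4 ≥ 6 mo → does not qualify.
Program B: score 695 ≥ 580; DTI 44.1% > 43%; LTV 55.2% ≤ 80%; reserves 13.4 ≥ 4 mo → does not qualify.
Program C: score 695 ≥ 620; DTI 44.1% ≤ 50%; LTV 55.2% ≤ 80%; reserves 13.4 ≥ 3 mo → qualifies.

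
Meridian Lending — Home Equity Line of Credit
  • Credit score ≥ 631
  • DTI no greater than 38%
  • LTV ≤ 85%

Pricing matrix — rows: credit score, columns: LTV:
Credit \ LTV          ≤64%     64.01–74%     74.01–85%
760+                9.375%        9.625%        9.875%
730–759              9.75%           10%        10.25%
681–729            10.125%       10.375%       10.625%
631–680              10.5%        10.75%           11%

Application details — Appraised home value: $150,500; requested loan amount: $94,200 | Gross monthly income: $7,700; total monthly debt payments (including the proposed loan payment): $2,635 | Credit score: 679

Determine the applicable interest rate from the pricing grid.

Credit score 679 ≥ 631; DTI: 2,635 ÷ 7,700 = 34.2%, within the 38% cap
LTV = 94,200/150,500 = 62.6% ≤ 85%
Row: 679 falls in 631–680. Column: 62.6% falls in ≤64%. Rate = 10.5%.

10.5%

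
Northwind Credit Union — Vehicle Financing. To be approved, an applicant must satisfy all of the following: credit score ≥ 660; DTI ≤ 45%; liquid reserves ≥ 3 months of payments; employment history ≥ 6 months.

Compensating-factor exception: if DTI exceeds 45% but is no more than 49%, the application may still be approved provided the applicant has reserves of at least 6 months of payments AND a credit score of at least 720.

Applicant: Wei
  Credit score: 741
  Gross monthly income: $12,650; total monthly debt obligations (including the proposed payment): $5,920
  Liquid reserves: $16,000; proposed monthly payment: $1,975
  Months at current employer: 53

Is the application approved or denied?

Approved

Credit score 741 ≥ 660 (meets base)
DTI = 5,920/12,650 = 46.8% > 45% — standard DTI limit exceeded.
Reserves: 16,000 ÷ 1,975 = 8.1 months (meets 3-month minimum)
Employment 53 ≥ 6 months
DTI 46.8% is within the 45%–49% exception band; checking compensating factors.
Override check — reserves: 8.1 mo (ok); score: 741 (ok).
Both compensating conditions met → exception applies.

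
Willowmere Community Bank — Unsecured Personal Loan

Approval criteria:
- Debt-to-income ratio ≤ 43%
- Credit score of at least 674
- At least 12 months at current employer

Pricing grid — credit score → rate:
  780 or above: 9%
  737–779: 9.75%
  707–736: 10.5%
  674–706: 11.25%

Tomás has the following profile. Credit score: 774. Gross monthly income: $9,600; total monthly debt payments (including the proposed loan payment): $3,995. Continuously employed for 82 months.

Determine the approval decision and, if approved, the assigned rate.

Approved at 9.75%

Credit score 774 ≥ 674 (meets minimum)
Debt-to-income = 3,995/9,600 = 41.6% — meets 43% limit
Employment 82 ≥ 12 months
All requirements met. Score 774 falls in the 737–779 tier → 9.75%.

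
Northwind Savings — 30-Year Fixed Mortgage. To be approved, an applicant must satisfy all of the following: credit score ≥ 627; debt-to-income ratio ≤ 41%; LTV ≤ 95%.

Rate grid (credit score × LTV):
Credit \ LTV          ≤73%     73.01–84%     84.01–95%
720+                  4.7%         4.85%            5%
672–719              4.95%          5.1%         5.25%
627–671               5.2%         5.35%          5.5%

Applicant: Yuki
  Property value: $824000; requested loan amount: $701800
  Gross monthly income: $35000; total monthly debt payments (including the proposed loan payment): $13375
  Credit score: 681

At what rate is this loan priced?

5.25%

Credit score 681 ≥ 627; DTI: 13,375 ÷ 35,000 = 38.2%, within the 41% cap
LTV = 701,800/824,000 = 85.2% ≤ 95%
Row: 681 falls in 672–719. Column: 85.2% falls in 84.01–95%. Rate = 5.25%.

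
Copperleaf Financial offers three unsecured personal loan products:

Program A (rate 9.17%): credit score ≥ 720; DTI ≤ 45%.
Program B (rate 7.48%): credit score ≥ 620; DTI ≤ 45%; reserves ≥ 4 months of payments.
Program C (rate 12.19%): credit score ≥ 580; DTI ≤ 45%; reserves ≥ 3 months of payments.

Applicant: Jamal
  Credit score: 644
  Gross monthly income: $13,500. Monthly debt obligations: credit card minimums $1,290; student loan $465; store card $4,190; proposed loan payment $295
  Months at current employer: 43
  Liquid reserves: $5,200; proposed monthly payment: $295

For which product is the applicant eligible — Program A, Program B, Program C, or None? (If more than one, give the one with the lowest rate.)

Total debts = (1,290 + 465 + 4,190 + 295) = 6,240; DTI = 6,240/13,500 = 46.2%.
Reserves = 5,200/295 = 17.6 months.
Program A: score 644 < 720; DTI 46.2% > 45% → does not qualify.
Program B: score 644 ≥ 620; DTI 46.2% > 45%; reserves 17.6 ≥ 4 mo → does not qualify.
Program C: score 644 ≥ 580; DTI 46.2% > 45%; reserves 17.6 ≥ 3 mo → does not qualify.

None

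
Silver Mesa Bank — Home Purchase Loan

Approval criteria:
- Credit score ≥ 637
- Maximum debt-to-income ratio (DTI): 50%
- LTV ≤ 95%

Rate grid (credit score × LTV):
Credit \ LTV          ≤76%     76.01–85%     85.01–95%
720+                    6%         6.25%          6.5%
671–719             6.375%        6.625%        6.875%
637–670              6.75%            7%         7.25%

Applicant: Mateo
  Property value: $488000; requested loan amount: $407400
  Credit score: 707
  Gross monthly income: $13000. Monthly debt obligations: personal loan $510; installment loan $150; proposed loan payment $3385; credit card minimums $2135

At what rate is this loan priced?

Credit score 707 ≥ 637; Total monthly debts = (510 + 150 + 3,385 + 2,135) = 6,180. DTI = 6,180/13,000 = 47.5% ≤ 50%
Loan-to-value = 407,400/488,000 = 83.5% — pass (95% max)
Score 707 is in the 671–719 band; LTV 83.5% is in the 76.01–85% band → 6.625%.

6.625%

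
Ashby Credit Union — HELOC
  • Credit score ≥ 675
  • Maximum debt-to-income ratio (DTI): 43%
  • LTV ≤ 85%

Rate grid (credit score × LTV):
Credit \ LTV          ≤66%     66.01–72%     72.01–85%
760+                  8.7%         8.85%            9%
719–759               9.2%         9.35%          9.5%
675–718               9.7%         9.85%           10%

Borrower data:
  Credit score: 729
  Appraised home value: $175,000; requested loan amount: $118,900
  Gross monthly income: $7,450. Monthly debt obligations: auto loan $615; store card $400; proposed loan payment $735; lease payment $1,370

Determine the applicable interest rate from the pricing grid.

9.35%

Credit score 729 ≥ 675; Total monthly debts = (615 + 400 + 735 + 1,370) = 3,120. DTI = 3,120/7,450 = 41.9% ≤ 43%
Loan-to-value = 118,900/175,000 = 67.9% — pass (85% max)
Credit 729 → row 719–759; LTV 67.9% → column 66.01–72%. Grid cell → 9.35%.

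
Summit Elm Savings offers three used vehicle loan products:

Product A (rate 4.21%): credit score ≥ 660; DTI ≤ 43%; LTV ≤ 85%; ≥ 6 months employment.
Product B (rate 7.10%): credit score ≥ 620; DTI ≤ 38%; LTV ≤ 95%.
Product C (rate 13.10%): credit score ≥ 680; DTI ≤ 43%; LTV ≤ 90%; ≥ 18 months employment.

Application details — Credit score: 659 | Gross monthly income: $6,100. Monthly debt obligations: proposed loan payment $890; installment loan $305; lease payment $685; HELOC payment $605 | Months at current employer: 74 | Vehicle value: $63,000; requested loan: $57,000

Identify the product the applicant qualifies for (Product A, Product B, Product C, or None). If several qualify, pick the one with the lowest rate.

Total debts = (890 + 305 + 685 + 605) = 2,485; DTI = 2,485/6,100 = 40.7%.
LTV = 57,000/63,000 = 90.5%.
Product A: score 659 < 660; DTI 40.7% ≤ 43%; LTV 90.5% > 85%; employment 74 ≥ 6 mo → does not qualify.
Product B: score 659 ≥ 620; DTI 40.7% > 38%; LTV 90.5% ≤ 95% → does not qualify.
Product C: score 659 < 680; DTI 40.7% ≤ 43%; LTV 90.5% > 90%; employment 74 ≥ 18 mo → does not qualify.

None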